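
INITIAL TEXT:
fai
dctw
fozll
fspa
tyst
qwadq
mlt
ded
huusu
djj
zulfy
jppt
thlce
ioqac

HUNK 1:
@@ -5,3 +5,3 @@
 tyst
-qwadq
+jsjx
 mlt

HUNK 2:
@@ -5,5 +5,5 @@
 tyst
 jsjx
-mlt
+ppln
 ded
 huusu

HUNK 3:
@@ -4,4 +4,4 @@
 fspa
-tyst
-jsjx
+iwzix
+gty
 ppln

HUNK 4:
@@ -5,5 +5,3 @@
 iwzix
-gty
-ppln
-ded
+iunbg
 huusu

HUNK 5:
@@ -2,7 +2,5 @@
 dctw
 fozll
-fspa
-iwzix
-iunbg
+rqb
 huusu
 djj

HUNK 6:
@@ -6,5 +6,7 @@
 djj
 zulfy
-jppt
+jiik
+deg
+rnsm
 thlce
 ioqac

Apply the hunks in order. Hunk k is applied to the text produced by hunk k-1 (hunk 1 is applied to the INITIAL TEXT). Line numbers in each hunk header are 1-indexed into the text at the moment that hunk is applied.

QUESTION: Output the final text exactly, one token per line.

Answer: fai
dctw
fozll
rqb
huusu
djj
zulfy
jiik
deg
rnsm
thlce
ioqac

Derivation:
Hunk 1: at line 5 remove [qwadq] add [jsjx] -> 14 lines: fai dctw fozll fspa tyst jsjx mlt ded huusu djj zulfy jppt thlce ioqac
Hunk 2: at line 5 remove [mlt] add [ppln] -> 14 lines: fai dctw fozll fspa tyst jsjx ppln ded huusu djj zulfy jppt thlce ioqac
Hunk 3: at line 4 remove [tyst,jsjx] add [iwzix,gty] -> 14 lines: fai dctw fozll fspa iwzix gty ppln ded huusu djj zulfy jppt thlce ioqac
Hunk 4: at line 5 remove [gty,ppln,ded] add [iunbg] -> 12 lines: fai dctw fozll fspa iwzix iunbg huusu djj zulfy jppt thlce ioqac
Hunk 5: at line 2 remove [fspa,iwzix,iunbg] add [rqb] -> 10 lines: fai dctw fozll rqb huusu djj zulfy jppt thlce ioqac
Hunk 6: at line 6 remove [jppt] add [jiik,deg,rnsm] -> 12 lines: fai dctw fozll rqb huusu djj zulfy jiik deg rnsm thlce ioqac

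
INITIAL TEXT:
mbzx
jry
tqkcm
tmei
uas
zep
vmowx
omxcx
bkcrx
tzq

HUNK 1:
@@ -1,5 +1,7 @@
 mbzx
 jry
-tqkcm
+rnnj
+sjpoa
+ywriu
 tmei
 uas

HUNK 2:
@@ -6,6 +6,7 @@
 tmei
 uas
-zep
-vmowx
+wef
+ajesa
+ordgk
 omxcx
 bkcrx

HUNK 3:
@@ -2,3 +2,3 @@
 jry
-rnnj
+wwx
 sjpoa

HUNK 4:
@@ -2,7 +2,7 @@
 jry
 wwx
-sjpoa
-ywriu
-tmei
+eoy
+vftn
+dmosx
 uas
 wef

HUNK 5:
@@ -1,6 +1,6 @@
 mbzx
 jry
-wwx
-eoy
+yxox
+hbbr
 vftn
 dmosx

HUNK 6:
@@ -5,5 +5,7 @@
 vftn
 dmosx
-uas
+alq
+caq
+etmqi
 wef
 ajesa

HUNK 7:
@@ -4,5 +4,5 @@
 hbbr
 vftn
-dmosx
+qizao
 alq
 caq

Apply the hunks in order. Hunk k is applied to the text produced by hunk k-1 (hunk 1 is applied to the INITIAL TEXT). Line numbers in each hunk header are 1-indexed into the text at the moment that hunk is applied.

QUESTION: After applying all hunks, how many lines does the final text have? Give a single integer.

Hunk 1: at line 1 remove [tqkcm] add [rnnj,sjpoa,ywriu] -> 12 lines: mbzx jry rnnj sjpoa ywriu tmei uas zep vmowx omxcx bkcrx tzq
Hunk 2: at line 6 remove [zep,vmowx] add [wef,ajesa,ordgk] -> 13 lines: mbzx jry rnnj sjpoa ywriu tmei uas wef ajesa ordgk omxcx bkcrx tzq
Hunk 3: at line 2 remove [rnnj] add [wwx] -> 13 lines: mbzx jry wwx sjpoa ywriu tmei uas wef ajesa ordgk omxcx bkcrx tzq
Hunk 4: at line 2 remove [sjpoa,ywriu,tmei] add [eoy,vftn,dmosx] -> 13 lines: mbzx jry wwx eoy vftn dmosx uas wef ajesa ordgk omxcx bkcrx tzq
Hunk 5: at line 1 remove [wwx,eoy] add [yxox,hbbr] -> 13 lines: mbzx jry yxox hbbr vftn dmosx uas wef ajesa ordgk omxcx bkcrx tzq
Hunk 6: at line 5 remove [uas] add [alq,caq,etmqi] -> 15 lines: mbzx jry yxox hbbr vftn dmosx alq caq etmqi wef ajesa ordgk omxcx bkcrx tzq
Hunk 7: at line 4 remove [dmosx] add [qizao] -> 15 lines: mbzx jry yxox hbbr vftn qizao alq caq etmqi wef ajesa ordgk omxcx bkcrx tzq
Final line count: 15

Answer: 15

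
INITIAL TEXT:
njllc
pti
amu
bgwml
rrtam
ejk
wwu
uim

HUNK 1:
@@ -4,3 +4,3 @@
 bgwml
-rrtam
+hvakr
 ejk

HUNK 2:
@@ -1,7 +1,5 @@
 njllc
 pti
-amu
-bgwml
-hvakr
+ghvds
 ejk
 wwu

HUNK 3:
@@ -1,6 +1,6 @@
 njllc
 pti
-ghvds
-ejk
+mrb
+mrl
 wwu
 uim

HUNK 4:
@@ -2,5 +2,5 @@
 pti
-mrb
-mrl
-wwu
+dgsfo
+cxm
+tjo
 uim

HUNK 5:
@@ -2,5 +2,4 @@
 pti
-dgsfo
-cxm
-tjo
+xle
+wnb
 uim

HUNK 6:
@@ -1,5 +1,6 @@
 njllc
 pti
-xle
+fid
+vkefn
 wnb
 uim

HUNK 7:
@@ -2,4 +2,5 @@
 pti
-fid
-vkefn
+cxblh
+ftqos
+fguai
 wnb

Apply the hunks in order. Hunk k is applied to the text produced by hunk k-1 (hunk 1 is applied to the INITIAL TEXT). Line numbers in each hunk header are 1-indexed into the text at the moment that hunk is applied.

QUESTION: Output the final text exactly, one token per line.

Hunk 1: at line 4 remove [rrtam] add [hvakr] -> 8 lines: njllc pti amu bgwml hvakr ejk wwu uim
Hunk 2: at line 1 remove [amu,bgwml,hvakr] add [ghvds] -> 6 lines: njllc pti ghvds ejk wwu uim
Hunk 3: at line 1 remove [ghvds,ejk] add [mrb,mrl] -> 6 lines: njllc pti mrb mrl wwu uim
Hunk 4: at line 2 remove [mrb,mrl,wwu] add [dgsfo,cxm,tjo] -> 6 lines: njllc pti dgsfo cxm tjo uim
Hunk 5: at line 2 remove [dgsfo,cxm,tjo] add [xle,wnb] -> 5 lines: njllc pti xle wnb uim
Hunk 6: at line 1 remove [xle] add [fid,vkefn] -> 6 lines: njllc pti fid vkefn wnb uim
Hunk 7: at line 2 remove [fid,vkefn] add [cxblh,ftqos,fguai] -> 7 lines: njllc pti cxblh ftqos fguai wnb uim

Answer: njllc
pti
cxblh
ftqos
fguai
wnb
uim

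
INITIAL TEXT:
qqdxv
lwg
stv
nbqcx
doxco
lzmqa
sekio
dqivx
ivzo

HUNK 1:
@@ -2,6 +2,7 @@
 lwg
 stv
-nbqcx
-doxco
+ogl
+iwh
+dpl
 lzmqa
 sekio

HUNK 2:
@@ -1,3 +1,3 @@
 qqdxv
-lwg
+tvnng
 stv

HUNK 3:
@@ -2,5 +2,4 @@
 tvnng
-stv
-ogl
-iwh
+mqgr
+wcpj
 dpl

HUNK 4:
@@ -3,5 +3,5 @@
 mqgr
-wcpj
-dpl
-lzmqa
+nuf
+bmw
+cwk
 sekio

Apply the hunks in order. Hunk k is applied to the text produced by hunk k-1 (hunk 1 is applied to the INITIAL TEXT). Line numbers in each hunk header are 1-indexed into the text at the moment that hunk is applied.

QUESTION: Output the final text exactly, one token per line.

Answer: qqdxv
tvnng
mqgr
nuf
bmw
cwk
sekio
dqivx
ivzo

Derivation:
Hunk 1: at line 2 remove [nbqcx,doxco] add [ogl,iwh,dpl] -> 10 lines: qqdxv lwg stv ogl iwh dpl lzmqa sekio dqivx ivzo
Hunk 2: at line 1 remove [lwg] add [tvnng] -> 10 lines: qqdxv tvnng stv ogl iwh dpl lzmqa sekio dqivx ivzo
Hunk 3: at line 2 remove [stv,ogl,iwh] add [mqgr,wcpj] -> 9 lines: qqdxv tvnng mqgr wcpj dpl lzmqa sekio dqivx ivzo
Hunk 4: at line 3 remove [wcpj,dpl,lzmqa] add [nuf,bmw,cwk] -> 9 lines: qqdxv tvnng mqgr nuf bmw cwk sekio dqivx ivzo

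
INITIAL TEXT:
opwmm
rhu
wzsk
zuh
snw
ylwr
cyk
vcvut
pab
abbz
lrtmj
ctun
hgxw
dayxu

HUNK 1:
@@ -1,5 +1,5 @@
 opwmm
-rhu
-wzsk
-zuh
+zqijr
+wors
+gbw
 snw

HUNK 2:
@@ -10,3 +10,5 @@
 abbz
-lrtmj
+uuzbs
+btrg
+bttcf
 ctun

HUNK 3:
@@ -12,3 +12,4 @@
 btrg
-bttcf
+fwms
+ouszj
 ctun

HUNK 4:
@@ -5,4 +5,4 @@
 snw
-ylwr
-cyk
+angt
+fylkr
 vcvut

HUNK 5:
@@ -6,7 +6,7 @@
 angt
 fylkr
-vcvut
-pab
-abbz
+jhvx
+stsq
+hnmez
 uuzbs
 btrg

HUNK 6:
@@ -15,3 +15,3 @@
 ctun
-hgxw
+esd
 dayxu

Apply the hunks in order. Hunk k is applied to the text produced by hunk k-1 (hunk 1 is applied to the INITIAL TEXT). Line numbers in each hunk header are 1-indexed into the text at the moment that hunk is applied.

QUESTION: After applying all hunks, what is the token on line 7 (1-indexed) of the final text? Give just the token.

Answer: fylkr

Derivation:
Hunk 1: at line 1 remove [rhu,wzsk,zuh] add [zqijr,wors,gbw] -> 14 lines: opwmm zqijr wors gbw snw ylwr cyk vcvut pab abbz lrtmj ctun hgxw dayxu
Hunk 2: at line 10 remove [lrtmj] add [uuzbs,btrg,bttcf] -> 16 lines: opwmm zqijr wors gbw snw ylwr cyk vcvut pab abbz uuzbs btrg bttcf ctun hgxw dayxu
Hunk 3: at line 12 remove [bttcf] add [fwms,ouszj] -> 17 lines: opwmm zqijr wors gbw snw ylwr cyk vcvut pab abbz uuzbs btrg fwms ouszj ctun hgxw dayxu
Hunk 4: at line 5 remove [ylwr,cyk] add [angt,fylkr] -> 17 lines: opwmm zqijr wors gbw snw angt fylkr vcvut pab abbz uuzbs btrg fwms ouszj ctun hgxw dayxu
Hunk 5: at line 6 remove [vcvut,pab,abbz] add [jhvx,stsq,hnmez] -> 17 lines: opwmm zqijr wors gbw snw angt fylkr jhvx stsq hnmez uuzbs btrg fwms ouszj ctun hgxw dayxu
Hunk 6: at line 15 remove [hgxw] add [esd] -> 17 lines: opwmm zqijr wors gbw snw angt fylkr jhvx stsq hnmez uuzbs btrg fwms ouszj ctun esd dayxu
Final line 7: fylkr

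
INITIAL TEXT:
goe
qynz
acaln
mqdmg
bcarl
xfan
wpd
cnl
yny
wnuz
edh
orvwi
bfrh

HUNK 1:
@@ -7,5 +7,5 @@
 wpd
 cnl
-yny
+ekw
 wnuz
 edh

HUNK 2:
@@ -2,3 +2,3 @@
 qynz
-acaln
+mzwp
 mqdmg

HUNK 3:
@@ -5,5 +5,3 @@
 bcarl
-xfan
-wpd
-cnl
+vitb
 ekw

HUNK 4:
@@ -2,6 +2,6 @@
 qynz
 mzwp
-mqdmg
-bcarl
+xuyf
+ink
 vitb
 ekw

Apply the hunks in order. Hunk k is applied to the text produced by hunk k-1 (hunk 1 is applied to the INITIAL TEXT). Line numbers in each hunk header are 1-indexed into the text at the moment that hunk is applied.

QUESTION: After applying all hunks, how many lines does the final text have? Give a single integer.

Answer: 11

Derivation:
Hunk 1: at line 7 remove [yny] add [ekw] -> 13 lines: goe qynz acaln mqdmg bcarl xfan wpd cnl ekw wnuz edh orvwi bfrh
Hunk 2: at line 2 remove [acaln] add [mzwp] -> 13 lines: goe qynz mzwp mqdmg bcarl xfan wpd cnl ekw wnuz edh orvwi bfrh
Hunk 3: at line 5 remove [xfan,wpd,cnl] add [vitb] -> 11 lines: goe qynz mzwp mqdmg bcarl vitb ekw wnuz edh orvwi bfrh
Hunk 4: at line 2 remove [mqdmg,bcarl] add [xuyf,ink] -> 11 lines: goe qynz mzwp xuyf ink vitb ekw wnuz edh orvwi bfrh
Final line count: 11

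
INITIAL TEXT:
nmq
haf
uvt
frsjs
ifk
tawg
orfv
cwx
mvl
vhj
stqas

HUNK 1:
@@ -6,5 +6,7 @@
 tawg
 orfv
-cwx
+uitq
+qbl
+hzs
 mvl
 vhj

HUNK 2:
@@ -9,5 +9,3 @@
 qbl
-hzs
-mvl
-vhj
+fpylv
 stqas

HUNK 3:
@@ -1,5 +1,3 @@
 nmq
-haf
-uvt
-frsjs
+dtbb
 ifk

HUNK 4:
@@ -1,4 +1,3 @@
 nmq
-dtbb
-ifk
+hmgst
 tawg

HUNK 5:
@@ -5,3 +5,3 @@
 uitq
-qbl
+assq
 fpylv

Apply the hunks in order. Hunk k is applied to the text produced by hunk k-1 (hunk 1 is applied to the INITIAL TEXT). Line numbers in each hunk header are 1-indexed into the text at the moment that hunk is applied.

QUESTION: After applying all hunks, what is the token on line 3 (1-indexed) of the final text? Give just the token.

Hunk 1: at line 6 remove [cwx] add [uitq,qbl,hzs] -> 13 lines: nmq haf uvt frsjs ifk tawg orfv uitq qbl hzs mvl vhj stqas
Hunk 2: at line 9 remove [hzs,mvl,vhj] add [fpylv] -> 11 lines: nmq haf uvt frsjs ifk tawg orfv uitq qbl fpylv stqas
Hunk 3: at line 1 remove [haf,uvt,frsjs] add [dtbb] -> 9 lines: nmq dtbb ifk tawg orfv uitq qbl fpylv stqas
Hunk 4: at line 1 remove [dtbb,ifk] add [hmgst] -> 8 lines: nmq hmgst tawg orfv uitq qbl fpylv stqas
Hunk 5: at line 5 remove [qbl] add [assq] -> 8 lines: nmq hmgst tawg orfv uitq assq fpylv stqas
Final line 3: tawg

Answer: tawg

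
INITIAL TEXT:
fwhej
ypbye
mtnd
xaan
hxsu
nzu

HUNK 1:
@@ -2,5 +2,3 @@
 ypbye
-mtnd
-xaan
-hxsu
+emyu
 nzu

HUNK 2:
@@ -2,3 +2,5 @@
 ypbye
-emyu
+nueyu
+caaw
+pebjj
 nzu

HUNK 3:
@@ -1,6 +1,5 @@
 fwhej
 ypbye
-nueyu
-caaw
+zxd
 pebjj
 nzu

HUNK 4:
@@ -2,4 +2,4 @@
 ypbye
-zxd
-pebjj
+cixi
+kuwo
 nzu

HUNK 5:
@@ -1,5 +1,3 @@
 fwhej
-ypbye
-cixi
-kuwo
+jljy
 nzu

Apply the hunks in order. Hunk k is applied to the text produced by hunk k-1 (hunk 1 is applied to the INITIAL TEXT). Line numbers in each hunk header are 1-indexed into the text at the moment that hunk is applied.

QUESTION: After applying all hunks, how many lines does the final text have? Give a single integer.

Answer: 3

Derivation:
Hunk 1: at line 2 remove [mtnd,xaan,hxsu] add [emyu] -> 4 lines: fwhej ypbye emyu nzu
Hunk 2: at line 2 remove [emyu] add [nueyu,caaw,pebjj] -> 6 lines: fwhej ypbye nueyu caaw pebjj nzu
Hunk 3: at line 1 remove [nueyu,caaw] add [zxd] -> 5 lines: fwhej ypbye zxd pebjj nzu
Hunk 4: at line 2 remove [zxd,pebjj] add [cixi,kuwo] -> 5 lines: fwhej ypbye cixi kuwo nzu
Hunk 5: at line 1 remove [ypbye,cixi,kuwo] add [jljy] -> 3 lines: fwhej jljy nzu
Final line count: 3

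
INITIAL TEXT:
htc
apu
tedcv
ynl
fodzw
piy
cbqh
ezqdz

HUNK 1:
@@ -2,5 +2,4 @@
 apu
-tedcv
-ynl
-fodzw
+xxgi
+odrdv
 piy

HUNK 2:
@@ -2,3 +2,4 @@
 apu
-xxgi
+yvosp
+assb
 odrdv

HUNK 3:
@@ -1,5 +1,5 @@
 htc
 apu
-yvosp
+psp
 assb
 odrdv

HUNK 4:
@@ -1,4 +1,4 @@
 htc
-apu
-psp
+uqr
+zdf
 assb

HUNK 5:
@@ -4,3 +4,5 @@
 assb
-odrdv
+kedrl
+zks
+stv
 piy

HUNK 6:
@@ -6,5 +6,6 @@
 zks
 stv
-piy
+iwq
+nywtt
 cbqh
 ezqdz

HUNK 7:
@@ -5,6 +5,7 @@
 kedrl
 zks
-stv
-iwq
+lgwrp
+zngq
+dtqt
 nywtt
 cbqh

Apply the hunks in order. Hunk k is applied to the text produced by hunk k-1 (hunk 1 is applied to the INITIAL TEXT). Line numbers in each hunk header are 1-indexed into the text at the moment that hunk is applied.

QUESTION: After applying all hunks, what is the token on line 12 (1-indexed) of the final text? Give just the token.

Answer: ezqdz

Derivation:
Hunk 1: at line 2 remove [tedcv,ynl,fodzw] add [xxgi,odrdv] -> 7 lines: htc apu xxgi odrdv piy cbqh ezqdz
Hunk 2: at line 2 remove [xxgi] add [yvosp,assb] -> 8 lines: htc apu yvosp assb odrdv piy cbqh ezqdz
Hunk 3: at line 1 remove [yvosp] add [psp] -> 8 lines: htc apu psp assb odrdv piy cbqh ezqdz
Hunk 4: at line 1 remove [apu,psp] add [uqr,zdf] -> 8 lines: htc uqr zdf assb odrdv piy cbqh ezqdz
Hunk 5: at line 4 remove [odrdv] add [kedrl,zks,stv] -> 10 lines: htc uqr zdf assb kedrl zks stv piy cbqh ezqdz
Hunk 6: at line 6 remove [piy] add [iwq,nywtt] -> 11 lines: htc uqr zdf assb kedrl zks stv iwq nywtt cbqh ezqdz
Hunk 7: at line 5 remove [stv,iwq] add [lgwrp,zngq,dtqt] -> 12 lines: htc uqr zdf assb kedrl zks lgwrp zngq dtqt nywtt cbqh ezqdz
Final line 12: ezqdz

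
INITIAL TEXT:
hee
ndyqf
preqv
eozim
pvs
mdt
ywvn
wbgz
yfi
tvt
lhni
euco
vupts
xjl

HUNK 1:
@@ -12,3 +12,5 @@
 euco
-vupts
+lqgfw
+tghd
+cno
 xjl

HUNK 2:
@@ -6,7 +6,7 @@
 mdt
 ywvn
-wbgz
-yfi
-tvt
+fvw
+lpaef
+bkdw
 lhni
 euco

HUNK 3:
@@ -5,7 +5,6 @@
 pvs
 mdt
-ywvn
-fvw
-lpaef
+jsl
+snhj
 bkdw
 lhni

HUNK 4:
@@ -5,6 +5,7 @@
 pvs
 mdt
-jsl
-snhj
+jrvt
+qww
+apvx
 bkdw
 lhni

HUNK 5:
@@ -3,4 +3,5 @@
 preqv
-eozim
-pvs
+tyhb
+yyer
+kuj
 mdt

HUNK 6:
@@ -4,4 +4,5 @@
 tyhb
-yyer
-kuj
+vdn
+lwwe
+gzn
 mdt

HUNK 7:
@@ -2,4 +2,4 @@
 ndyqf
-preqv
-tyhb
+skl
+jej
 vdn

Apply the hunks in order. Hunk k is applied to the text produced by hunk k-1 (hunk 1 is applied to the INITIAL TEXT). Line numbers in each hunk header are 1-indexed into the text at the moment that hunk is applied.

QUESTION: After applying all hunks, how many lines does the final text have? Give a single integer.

Answer: 18

Derivation:
Hunk 1: at line 12 remove [vupts] add [lqgfw,tghd,cno] -> 16 lines: hee ndyqf preqv eozim pvs mdt ywvn wbgz yfi tvt lhni euco lqgfw tghd cno xjl
Hunk 2: at line 6 remove [wbgz,yfi,tvt] add [fvw,lpaef,bkdw] -> 16 lines: hee ndyqf preqv eozim pvs mdt ywvn fvw lpaef bkdw lhni euco lqgfw tghd cno xjl
Hunk 3: at line 5 remove [ywvn,fvw,lpaef] add [jsl,snhj] -> 15 lines: hee ndyqf preqv eozim pvs mdt jsl snhj bkdw lhni euco lqgfw tghd cno xjl
Hunk 4: at line 5 remove [jsl,snhj] add [jrvt,qww,apvx] -> 16 lines: hee ndyqf preqv eozim pvs mdt jrvt qww apvx bkdw lhni euco lqgfw tghd cno xjl
Hunk 5: at line 3 remove [eozim,pvs] add [tyhb,yyer,kuj] -> 17 lines: hee ndyqf preqv tyhb yyer kuj mdt jrvt qww apvx bkdw lhni euco lqgfw tghd cno xjl
Hunk 6: at line 4 remove [yyer,kuj] add [vdn,lwwe,gzn] -> 18 lines: hee ndyqf preqv tyhb vdn lwwe gzn mdt jrvt qww apvx bkdw lhni euco lqgfw tghd cno xjl
Hunk 7: at line 2 remove [preqv,tyhb] add [skl,jej] -> 18 lines: hee ndyqf skl jej vdn lwwe gzn mdt jrvt qww apvx bkdw lhni euco lqgfw tghd cno xjl
Final line count: 18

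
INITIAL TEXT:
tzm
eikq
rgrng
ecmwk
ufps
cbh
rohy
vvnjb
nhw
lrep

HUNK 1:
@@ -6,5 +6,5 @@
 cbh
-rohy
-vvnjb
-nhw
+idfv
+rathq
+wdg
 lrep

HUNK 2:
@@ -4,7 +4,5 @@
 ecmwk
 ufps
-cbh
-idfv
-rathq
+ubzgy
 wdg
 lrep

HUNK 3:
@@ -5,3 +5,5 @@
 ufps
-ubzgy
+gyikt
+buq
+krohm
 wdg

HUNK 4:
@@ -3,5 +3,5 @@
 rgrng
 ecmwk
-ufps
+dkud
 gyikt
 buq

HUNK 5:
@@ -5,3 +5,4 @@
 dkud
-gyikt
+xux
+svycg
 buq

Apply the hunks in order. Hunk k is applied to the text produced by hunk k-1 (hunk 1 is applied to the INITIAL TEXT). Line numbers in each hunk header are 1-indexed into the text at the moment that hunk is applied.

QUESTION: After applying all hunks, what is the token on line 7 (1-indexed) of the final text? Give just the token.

Hunk 1: at line 6 remove [rohy,vvnjb,nhw] add [idfv,rathq,wdg] -> 10 lines: tzm eikq rgrng ecmwk ufps cbh idfv rathq wdg lrep
Hunk 2: at line 4 remove [cbh,idfv,rathq] add [ubzgy] -> 8 lines: tzm eikq rgrng ecmwk ufps ubzgy wdg lrep
Hunk 3: at line 5 remove [ubzgy] add [gyikt,buq,krohm] -> 10 lines: tzm eikq rgrng ecmwk ufps gyikt buq krohm wdg lrep
Hunk 4: at line 3 remove [ufps] add [dkud] -> 10 lines: tzm eikq rgrng ecmwk dkud gyikt buq krohm wdg lrep
Hunk 5: at line 5 remove [gyikt] add [xux,svycg] -> 11 lines: tzm eikq rgrng ecmwk dkud xux svycg buq krohm wdg lrep
Final line 7: svycg

Answer: svycg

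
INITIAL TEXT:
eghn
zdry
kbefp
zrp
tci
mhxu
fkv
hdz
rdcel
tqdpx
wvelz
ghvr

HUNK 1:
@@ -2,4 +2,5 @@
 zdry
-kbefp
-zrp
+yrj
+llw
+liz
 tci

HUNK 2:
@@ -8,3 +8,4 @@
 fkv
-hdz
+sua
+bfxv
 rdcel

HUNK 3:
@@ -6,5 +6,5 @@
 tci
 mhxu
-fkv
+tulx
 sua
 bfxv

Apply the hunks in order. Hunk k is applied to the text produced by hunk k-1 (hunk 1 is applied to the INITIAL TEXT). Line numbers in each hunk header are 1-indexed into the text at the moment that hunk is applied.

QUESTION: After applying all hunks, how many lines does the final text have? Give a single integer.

Hunk 1: at line 2 remove [kbefp,zrp] add [yrj,llw,liz] -> 13 lines: eghn zdry yrj llw liz tci mhxu fkv hdz rdcel tqdpx wvelz ghvr
Hunk 2: at line 8 remove [hdz] add [sua,bfxv] -> 14 lines: eghn zdry yrj llw liz tci mhxu fkv sua bfxv rdcel tqdpx wvelz ghvr
Hunk 3: at line 6 remove [fkv] add [tulx] -> 14 lines: eghn zdry yrj llw liz tci mhxu tulx sua bfxv rdcel tqdpx wvelz ghvr
Final line count: 14

Answer: 14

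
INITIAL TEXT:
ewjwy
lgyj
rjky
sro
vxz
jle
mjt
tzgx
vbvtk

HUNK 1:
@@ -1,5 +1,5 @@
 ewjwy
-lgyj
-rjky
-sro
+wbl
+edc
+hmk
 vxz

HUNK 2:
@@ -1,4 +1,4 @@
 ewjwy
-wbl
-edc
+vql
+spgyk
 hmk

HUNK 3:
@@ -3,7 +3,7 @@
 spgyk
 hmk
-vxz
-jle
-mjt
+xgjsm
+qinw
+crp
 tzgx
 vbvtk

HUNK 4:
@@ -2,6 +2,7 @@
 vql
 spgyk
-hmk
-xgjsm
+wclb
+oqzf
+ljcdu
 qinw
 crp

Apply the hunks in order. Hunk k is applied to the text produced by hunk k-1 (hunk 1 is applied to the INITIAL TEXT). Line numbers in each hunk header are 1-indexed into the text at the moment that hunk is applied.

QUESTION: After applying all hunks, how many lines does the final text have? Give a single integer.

Answer: 10

Derivation:
Hunk 1: at line 1 remove [lgyj,rjky,sro] add [wbl,edc,hmk] -> 9 lines: ewjwy wbl edc hmk vxz jle mjt tzgx vbvtk
Hunk 2: at line 1 remove [wbl,edc] add [vql,spgyk] -> 9 lines: ewjwy vql spgyk hmk vxz jle mjt tzgx vbvtk
Hunk 3: at line 3 remove [vxz,jle,mjt] add [xgjsm,qinw,crp] -> 9 lines: ewjwy vql spgyk hmk xgjsm qinw crp tzgx vbvtk
Hunk 4: at line 2 remove [hmk,xgjsm] add [wclb,oqzf,ljcdu] -> 10 lines: ewjwy vql spgyk wclb oqzf ljcdu qinw crp tzgx vbvtk
Final line count: 10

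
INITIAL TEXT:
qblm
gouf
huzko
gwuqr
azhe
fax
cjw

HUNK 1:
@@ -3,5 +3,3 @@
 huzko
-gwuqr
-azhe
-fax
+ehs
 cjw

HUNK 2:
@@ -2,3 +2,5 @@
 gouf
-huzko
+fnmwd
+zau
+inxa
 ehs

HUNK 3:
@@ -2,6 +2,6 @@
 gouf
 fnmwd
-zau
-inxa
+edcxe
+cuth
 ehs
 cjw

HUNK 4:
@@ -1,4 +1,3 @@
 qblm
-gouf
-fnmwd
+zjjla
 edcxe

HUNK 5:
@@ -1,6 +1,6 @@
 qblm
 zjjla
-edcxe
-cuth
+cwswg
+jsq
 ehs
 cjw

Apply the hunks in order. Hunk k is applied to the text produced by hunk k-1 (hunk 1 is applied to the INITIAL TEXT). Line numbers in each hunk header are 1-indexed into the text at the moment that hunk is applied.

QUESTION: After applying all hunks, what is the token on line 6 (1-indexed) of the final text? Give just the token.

Hunk 1: at line 3 remove [gwuqr,azhe,fax] add [ehs] -> 5 lines: qblm gouf huzko ehs cjw
Hunk 2: at line 2 remove [huzko] add [fnmwd,zau,inxa] -> 7 lines: qblm gouf fnmwd zau inxa ehs cjw
Hunk 3: at line 2 remove [zau,inxa] add [edcxe,cuth] -> 7 lines: qblm gouf fnmwd edcxe cuth ehs cjw
Hunk 4: at line 1 remove [gouf,fnmwd] add [zjjla] -> 6 lines: qblm zjjla edcxe cuth ehs cjw
Hunk 5: at line 1 remove [edcxe,cuth] add [cwswg,jsq] -> 6 lines: qblm zjjla cwswg jsq ehs cjw
Final line 6: cjw

Answer: cjw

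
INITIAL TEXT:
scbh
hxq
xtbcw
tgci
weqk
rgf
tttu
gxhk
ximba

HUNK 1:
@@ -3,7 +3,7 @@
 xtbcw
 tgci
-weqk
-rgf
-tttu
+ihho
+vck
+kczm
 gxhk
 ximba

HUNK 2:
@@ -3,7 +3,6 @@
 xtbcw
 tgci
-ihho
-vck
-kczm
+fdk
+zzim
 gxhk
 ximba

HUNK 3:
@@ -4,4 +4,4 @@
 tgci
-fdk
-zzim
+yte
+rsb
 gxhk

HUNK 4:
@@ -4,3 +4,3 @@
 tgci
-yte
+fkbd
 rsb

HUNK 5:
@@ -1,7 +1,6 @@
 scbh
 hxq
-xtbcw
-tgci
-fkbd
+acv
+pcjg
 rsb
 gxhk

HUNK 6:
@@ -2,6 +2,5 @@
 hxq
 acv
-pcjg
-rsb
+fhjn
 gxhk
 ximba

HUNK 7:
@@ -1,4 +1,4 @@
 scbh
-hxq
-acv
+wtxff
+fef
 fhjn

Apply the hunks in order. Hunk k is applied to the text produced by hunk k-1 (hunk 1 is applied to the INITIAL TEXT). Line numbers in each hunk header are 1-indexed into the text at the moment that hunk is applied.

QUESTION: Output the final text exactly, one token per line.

Answer: scbh
wtxff
fef
fhjn
gxhk
ximba

Derivation:
Hunk 1: at line 3 remove [weqk,rgf,tttu] add [ihho,vck,kczm] -> 9 lines: scbh hxq xtbcw tgci ihho vck kczm gxhk ximba
Hunk 2: at line 3 remove [ihho,vck,kczm] add [fdk,zzim] -> 8 lines: scbh hxq xtbcw tgci fdk zzim gxhk ximba
Hunk 3: at line 4 remove [fdk,zzim] add [yte,rsb] -> 8 lines: scbh hxq xtbcw tgci yte rsb gxhk ximba
Hunk 4: at line 4 remove [yte] add [fkbd] -> 8 lines: scbh hxq xtbcw tgci fkbd rsb gxhk ximba
Hunk 5: at line 1 remove [xtbcw,tgci,fkbd] add [acv,pcjg] -> 7 lines: scbh hxq acv pcjg rsb gxhk ximba
Hunk 6: at line 2 remove [pcjg,rsb] add [fhjn] -> 6 lines: scbh hxq acv fhjn gxhk ximba
Hunk 7: at line 1 remove [hxq,acv] add [wtxff,fef] -> 6 lines: scbh wtxff fef fhjn gxhk ximba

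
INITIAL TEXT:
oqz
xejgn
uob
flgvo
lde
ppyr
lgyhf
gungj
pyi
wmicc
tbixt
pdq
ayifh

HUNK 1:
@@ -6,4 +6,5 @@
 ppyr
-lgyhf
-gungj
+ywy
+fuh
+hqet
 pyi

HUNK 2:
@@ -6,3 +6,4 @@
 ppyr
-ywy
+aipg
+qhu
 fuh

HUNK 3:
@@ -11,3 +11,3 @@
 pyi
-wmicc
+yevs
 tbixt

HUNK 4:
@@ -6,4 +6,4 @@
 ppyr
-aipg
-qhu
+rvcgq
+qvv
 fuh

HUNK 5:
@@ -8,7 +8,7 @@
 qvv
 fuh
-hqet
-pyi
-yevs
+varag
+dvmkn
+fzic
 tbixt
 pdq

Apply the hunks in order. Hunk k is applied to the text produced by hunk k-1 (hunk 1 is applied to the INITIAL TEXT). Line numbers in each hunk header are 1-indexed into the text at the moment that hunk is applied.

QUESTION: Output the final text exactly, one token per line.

Hunk 1: at line 6 remove [lgyhf,gungj] add [ywy,fuh,hqet] -> 14 lines: oqz xejgn uob flgvo lde ppyr ywy fuh hqet pyi wmicc tbixt pdq ayifh
Hunk 2: at line 6 remove [ywy] add [aipg,qhu] -> 15 lines: oqz xejgn uob flgvo lde ppyr aipg qhu fuh hqet pyi wmicc tbixt pdq ayifh
Hunk 3: at line 11 remove [wmicc] add [yevs] -> 15 lines: oqz xejgn uob flgvo lde ppyr aipg qhu fuh hqet pyi yevs tbixt pdq ayifh
Hunk 4: at line 6 remove [aipg,qhu] add [rvcgq,qvv] -> 15 lines: oqz xejgn uob flgvo lde ppyr rvcgq qvv fuh hqet pyi yevs tbixt pdq ayifh
Hunk 5: at line 8 remove [hqet,pyi,yevs] add [varag,dvmkn,fzic] -> 15 lines: oqz xejgn uob flgvo lde ppyr rvcgq qvv fuh varag dvmkn fzic tbixt pdq ayifh

Answer: oqz
xejgn
uob
flgvo
lde
ppyr
rvcgq
qvv
fuh
varag
dvmkn
fzic
tbixt
pdq
ayifh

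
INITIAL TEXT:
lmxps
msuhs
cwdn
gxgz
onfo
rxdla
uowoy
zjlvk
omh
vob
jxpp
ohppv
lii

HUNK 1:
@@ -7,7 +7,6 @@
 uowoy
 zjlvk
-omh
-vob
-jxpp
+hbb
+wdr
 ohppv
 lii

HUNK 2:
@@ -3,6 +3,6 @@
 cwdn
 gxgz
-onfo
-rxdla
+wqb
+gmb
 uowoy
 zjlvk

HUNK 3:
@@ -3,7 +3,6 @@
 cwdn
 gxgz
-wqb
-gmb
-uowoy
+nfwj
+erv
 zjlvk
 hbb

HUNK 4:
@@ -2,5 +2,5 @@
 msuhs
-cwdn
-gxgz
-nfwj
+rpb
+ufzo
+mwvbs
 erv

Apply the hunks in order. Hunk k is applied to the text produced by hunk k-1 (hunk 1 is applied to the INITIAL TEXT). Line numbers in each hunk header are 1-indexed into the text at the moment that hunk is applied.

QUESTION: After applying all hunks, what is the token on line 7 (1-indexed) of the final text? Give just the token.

Answer: zjlvk

Derivation:
Hunk 1: at line 7 remove [omh,vob,jxpp] add [hbb,wdr] -> 12 lines: lmxps msuhs cwdn gxgz onfo rxdla uowoy zjlvk hbb wdr ohppv lii
Hunk 2: at line 3 remove [onfo,rxdla] add [wqb,gmb] -> 12 lines: lmxps msuhs cwdn gxgz wqb gmb uowoy zjlvk hbb wdr ohppv lii
Hunk 3: at line 3 remove [wqb,gmb,uowoy] add [nfwj,erv] -> 11 lines: lmxps msuhs cwdn gxgz nfwj erv zjlvk hbb wdr ohppv lii
Hunk 4: at line 2 remove [cwdn,gxgz,nfwj] add [rpb,ufzo,mwvbs] -> 11 lines: lmxps msuhs rpb ufzo mwvbs erv zjlvk hbb wdr ohppv lii
Final line 7: zjlvk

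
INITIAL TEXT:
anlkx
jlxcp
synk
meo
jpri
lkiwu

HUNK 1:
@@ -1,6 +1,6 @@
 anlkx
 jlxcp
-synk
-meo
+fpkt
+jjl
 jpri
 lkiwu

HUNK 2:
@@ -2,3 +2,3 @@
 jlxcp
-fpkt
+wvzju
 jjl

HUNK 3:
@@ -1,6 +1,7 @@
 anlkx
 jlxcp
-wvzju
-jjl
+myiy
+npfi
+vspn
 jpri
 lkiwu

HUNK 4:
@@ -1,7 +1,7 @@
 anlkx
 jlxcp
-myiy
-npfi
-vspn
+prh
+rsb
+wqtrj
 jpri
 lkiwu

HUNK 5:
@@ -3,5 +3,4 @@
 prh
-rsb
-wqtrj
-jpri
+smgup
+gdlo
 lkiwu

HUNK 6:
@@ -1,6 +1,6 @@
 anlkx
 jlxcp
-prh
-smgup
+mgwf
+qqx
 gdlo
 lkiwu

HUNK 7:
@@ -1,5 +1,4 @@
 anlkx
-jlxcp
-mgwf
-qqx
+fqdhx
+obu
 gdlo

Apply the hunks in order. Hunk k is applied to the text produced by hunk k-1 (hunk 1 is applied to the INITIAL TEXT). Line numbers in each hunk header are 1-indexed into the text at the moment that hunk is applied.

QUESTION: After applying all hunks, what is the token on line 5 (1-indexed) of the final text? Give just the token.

Hunk 1: at line 1 remove [synk,meo] add [fpkt,jjl] -> 6 lines: anlkx jlxcp fpkt jjl jpri lkiwu
Hunk 2: at line 2 remove [fpkt] add [wvzju] -> 6 lines: anlkx jlxcp wvzju jjl jpri lkiwu
Hunk 3: at line 1 remove [wvzju,jjl] add [myiy,npfi,vspn] -> 7 lines: anlkx jlxcp myiy npfi vspn jpri lkiwu
Hunk 4: at line 1 remove [myiy,npfi,vspn] add [prh,rsb,wqtrj] -> 7 lines: anlkx jlxcp prh rsb wqtrj jpri lkiwu
Hunk 5: at line 3 remove [rsb,wqtrj,jpri] add [smgup,gdlo] -> 6 lines: anlkx jlxcp prh smgup gdlo lkiwu
Hunk 6: at line 1 remove [prh,smgup] add [mgwf,qqx] -> 6 lines: anlkx jlxcp mgwf qqx gdlo lkiwu
Hunk 7: at line 1 remove [jlxcp,mgwf,qqx] add [fqdhx,obu] -> 5 lines: anlkx fqdhx obu gdlo lkiwu
Final line 5: lkiwu

Answer: lkiwu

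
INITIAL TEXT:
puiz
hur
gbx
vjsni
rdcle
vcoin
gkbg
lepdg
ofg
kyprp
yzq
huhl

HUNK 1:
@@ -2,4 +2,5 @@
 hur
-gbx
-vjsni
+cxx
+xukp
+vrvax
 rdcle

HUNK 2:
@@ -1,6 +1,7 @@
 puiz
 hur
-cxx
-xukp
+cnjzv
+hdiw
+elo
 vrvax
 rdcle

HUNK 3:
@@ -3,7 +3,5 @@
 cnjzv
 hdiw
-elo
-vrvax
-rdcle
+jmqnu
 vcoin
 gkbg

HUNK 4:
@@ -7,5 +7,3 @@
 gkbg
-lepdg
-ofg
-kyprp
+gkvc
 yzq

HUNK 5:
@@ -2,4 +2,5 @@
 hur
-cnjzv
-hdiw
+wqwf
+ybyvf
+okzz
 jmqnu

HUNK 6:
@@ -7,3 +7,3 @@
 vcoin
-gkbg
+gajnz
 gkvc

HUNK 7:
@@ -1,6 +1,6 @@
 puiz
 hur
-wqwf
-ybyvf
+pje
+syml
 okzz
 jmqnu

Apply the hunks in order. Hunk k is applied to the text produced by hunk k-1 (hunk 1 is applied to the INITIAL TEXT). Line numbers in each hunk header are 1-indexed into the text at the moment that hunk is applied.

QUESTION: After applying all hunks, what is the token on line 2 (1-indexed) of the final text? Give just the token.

Hunk 1: at line 2 remove [gbx,vjsni] add [cxx,xukp,vrvax] -> 13 lines: puiz hur cxx xukp vrvax rdcle vcoin gkbg lepdg ofg kyprp yzq huhl
Hunk 2: at line 1 remove [cxx,xukp] add [cnjzv,hdiw,elo] -> 14 lines: puiz hur cnjzv hdiw elo vrvax rdcle vcoin gkbg lepdg ofg kyprp yzq huhl
Hunk 3: at line 3 remove [elo,vrvax,rdcle] add [jmqnu] -> 12 lines: puiz hur cnjzv hdiw jmqnu vcoin gkbg lepdg ofg kyprp yzq huhl
Hunk 4: at line 7 remove [lepdg,ofg,kyprp] add [gkvc] -> 10 lines: puiz hur cnjzv hdiw jmqnu vcoin gkbg gkvc yzq huhl
Hunk 5: at line 2 remove [cnjzv,hdiw] add [wqwf,ybyvf,okzz] -> 11 lines: puiz hur wqwf ybyvf okzz jmqnu vcoin gkbg gkvc yzq huhl
Hunk 6: at line 7 remove [gkbg] add [gajnz] -> 11 lines: puiz hur wqwf ybyvf okzz jmqnu vcoin gajnz gkvc yzq huhl
Hunk 7: at line 1 remove [wqwf,ybyvf] add [pje,syml] -> 11 lines: puiz hur pje syml okzz jmqnu vcoin gajnz gkvc yzq huhl
Final line 2: hur

Answer: hur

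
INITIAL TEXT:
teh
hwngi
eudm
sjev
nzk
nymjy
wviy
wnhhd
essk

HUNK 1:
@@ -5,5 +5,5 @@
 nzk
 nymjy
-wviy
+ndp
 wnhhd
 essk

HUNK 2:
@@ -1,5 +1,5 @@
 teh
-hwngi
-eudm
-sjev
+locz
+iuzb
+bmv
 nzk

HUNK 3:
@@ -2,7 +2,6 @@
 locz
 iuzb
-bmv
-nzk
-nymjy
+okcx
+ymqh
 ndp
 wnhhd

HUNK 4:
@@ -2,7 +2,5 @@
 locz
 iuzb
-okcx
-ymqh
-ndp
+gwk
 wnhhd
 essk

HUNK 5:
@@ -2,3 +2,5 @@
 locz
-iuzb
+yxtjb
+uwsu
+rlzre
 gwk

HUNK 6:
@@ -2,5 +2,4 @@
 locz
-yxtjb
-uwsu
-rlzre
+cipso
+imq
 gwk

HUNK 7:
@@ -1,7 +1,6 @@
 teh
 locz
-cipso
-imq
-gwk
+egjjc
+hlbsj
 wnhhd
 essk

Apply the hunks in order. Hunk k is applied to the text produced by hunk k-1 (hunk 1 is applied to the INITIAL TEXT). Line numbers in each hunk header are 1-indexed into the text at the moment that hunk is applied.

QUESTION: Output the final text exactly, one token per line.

Answer: teh
locz
egjjc
hlbsj
wnhhd
essk

Derivation:
Hunk 1: at line 5 remove [wviy] add [ndp] -> 9 lines: teh hwngi eudm sjev nzk nymjy ndp wnhhd essk
Hunk 2: at line 1 remove [hwngi,eudm,sjev] add [locz,iuzb,bmv] -> 9 lines: teh locz iuzb bmv nzk nymjy ndp wnhhd essk
Hunk 3: at line 2 remove [bmv,nzk,nymjy] add [okcx,ymqh] -> 8 lines: teh locz iuzb okcx ymqh ndp wnhhd essk
Hunk 4: at line 2 remove [okcx,ymqh,ndp] add [gwk] -> 6 lines: teh locz iuzb gwk wnhhd essk
Hunk 5: at line 2 remove [iuzb] add [yxtjb,uwsu,rlzre] -> 8 lines: teh locz yxtjb uwsu rlzre gwk wnhhd essk
Hunk 6: at line 2 remove [yxtjb,uwsu,rlzre] add [cipso,imq] -> 7 lines: teh locz cipso imq gwk wnhhd essk
Hunk 7: at line 1 remove [cipso,imq,gwk] add [egjjc,hlbsj] -> 6 lines: teh locz egjjc hlbsj wnhhd essk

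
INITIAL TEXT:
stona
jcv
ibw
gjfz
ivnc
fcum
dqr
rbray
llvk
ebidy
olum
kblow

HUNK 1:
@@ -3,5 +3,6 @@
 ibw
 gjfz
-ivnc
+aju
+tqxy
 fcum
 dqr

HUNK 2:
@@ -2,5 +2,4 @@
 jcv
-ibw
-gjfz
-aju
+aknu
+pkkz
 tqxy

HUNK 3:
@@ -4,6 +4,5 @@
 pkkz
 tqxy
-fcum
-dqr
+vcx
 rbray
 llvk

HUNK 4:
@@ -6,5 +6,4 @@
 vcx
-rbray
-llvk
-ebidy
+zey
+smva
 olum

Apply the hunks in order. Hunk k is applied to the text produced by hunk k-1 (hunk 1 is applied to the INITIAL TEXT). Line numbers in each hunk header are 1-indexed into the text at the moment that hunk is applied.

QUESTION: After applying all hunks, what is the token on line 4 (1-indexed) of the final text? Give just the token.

Hunk 1: at line 3 remove [ivnc] add [aju,tqxy] -> 13 lines: stona jcv ibw gjfz aju tqxy fcum dqr rbray llvk ebidy olum kblow
Hunk 2: at line 2 remove [ibw,gjfz,aju] add [aknu,pkkz] -> 12 lines: stona jcv aknu pkkz tqxy fcum dqr rbray llvk ebidy olum kblow
Hunk 3: at line 4 remove [fcum,dqr] add [vcx] -> 11 lines: stona jcv aknu pkkz tqxy vcx rbray llvk ebidy olum kblow
Hunk 4: at line 6 remove [rbray,llvk,ebidy] add [zey,smva] -> 10 lines: stona jcv aknu pkkz tqxy vcx zey smva olum kblow
Final line 4: pkkz

Answer: pkkz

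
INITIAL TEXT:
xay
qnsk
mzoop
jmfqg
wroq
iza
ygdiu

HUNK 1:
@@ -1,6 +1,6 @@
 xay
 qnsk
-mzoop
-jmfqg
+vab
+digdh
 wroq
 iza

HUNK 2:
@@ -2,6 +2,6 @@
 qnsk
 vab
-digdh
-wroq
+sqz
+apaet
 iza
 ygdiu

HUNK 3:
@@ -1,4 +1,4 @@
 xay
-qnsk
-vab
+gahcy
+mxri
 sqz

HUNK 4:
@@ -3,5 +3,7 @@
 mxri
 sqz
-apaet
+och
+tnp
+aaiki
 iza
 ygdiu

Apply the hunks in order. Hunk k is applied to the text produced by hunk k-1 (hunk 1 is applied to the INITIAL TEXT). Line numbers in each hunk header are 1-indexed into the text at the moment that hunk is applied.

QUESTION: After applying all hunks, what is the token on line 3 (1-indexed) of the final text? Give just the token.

Answer: mxri

Derivation:
Hunk 1: at line 1 remove [mzoop,jmfqg] add [vab,digdh] -> 7 lines: xay qnsk vab digdh wroq iza ygdiu
Hunk 2: at line 2 remove [digdh,wroq] add [sqz,apaet] -> 7 lines: xay qnsk vab sqz apaet iza ygdiu
Hunk 3: at line 1 remove [qnsk,vab] add [gahcy,mxri] -> 7 lines: xay gahcy mxri sqz apaet iza ygdiu
Hunk 4: at line 3 remove [apaet] add [och,tnp,aaiki] -> 9 lines: xay gahcy mxri sqz och tnp aaiki iza ygdiu
Final line 3: mxri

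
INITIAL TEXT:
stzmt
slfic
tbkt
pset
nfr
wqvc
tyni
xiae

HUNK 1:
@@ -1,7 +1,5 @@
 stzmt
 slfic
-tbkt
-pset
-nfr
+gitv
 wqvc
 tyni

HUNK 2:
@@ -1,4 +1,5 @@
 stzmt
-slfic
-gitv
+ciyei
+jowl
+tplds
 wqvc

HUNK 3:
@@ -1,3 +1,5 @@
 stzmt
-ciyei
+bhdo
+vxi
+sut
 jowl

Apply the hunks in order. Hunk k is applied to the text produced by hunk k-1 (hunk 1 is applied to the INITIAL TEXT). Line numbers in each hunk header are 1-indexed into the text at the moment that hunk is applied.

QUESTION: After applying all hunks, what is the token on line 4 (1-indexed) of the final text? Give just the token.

Answer: sut

Derivation:
Hunk 1: at line 1 remove [tbkt,pset,nfr] add [gitv] -> 6 lines: stzmt slfic gitv wqvc tyni xiae
Hunk 2: at line 1 remove [slfic,gitv] add [ciyei,jowl,tplds] -> 7 lines: stzmt ciyei jowl tplds wqvc tyni xiae
Hunk 3: at line 1 remove [ciyei] add [bhdo,vxi,sut] -> 9 lines: stzmt bhdo vxi sut jowl tplds wqvc tyni xiae
Final line 4: sut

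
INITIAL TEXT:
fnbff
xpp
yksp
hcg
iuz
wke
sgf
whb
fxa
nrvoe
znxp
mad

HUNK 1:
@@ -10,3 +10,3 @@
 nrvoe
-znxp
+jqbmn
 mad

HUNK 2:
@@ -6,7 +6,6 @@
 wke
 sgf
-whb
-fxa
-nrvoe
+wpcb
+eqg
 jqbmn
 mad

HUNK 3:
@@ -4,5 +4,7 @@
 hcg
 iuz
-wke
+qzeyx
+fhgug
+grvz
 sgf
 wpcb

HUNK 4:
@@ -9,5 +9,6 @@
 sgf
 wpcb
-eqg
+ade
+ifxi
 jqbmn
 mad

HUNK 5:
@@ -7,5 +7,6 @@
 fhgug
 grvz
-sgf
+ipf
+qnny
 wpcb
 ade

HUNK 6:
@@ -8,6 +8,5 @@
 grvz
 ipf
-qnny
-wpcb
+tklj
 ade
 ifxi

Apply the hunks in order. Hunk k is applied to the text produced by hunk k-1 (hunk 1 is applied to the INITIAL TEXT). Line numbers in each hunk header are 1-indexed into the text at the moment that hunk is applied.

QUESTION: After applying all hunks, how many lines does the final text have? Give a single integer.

Answer: 14

Derivation:
Hunk 1: at line 10 remove [znxp] add [jqbmn] -> 12 lines: fnbff xpp yksp hcg iuz wke sgf whb fxa nrvoe jqbmn mad
Hunk 2: at line 6 remove [whb,fxa,nrvoe] add [wpcb,eqg] -> 11 lines: fnbff xpp yksp hcg iuz wke sgf wpcb eqg jqbmn mad
Hunk 3: at line 4 remove [wke] add [qzeyx,fhgug,grvz] -> 13 lines: fnbff xpp yksp hcg iuz qzeyx fhgug grvz sgf wpcb eqg jqbmn mad
Hunk 4: at line 9 remove [eqg] add [ade,ifxi] -> 14 lines: fnbff xpp yksp hcg iuz qzeyx fhgug grvz sgf wpcb ade ifxi jqbmn mad
Hunk 5: at line 7 remove [sgf] add [ipf,qnny] -> 15 lines: fnbff xpp yksp hcg iuz qzeyx fhgug grvz ipf qnny wpcb ade ifxi jqbmn mad
Hunk 6: at line 8 remove [qnny,wpcb] add [tklj] -> 14 lines: fnbff xpp yksp hcg iuz qzeyx fhgug grvz ipf tklj ade ifxi jqbmn mad
Final line count: 14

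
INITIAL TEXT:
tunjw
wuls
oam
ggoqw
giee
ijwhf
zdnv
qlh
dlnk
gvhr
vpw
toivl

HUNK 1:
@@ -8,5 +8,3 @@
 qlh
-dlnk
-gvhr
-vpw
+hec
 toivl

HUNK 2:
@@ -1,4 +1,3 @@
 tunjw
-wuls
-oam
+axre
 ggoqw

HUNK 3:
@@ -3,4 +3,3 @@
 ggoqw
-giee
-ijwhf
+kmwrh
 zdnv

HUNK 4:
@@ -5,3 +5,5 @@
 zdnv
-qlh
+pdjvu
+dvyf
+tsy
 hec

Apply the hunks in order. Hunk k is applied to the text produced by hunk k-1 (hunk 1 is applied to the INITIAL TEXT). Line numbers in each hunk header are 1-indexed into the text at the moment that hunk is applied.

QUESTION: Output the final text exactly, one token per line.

Answer: tunjw
axre
ggoqw
kmwrh
zdnv
pdjvu
dvyf
tsy
hec
toivl

Derivation:
Hunk 1: at line 8 remove [dlnk,gvhr,vpw] add [hec] -> 10 lines: tunjw wuls oam ggoqw giee ijwhf zdnv qlh hec toivl
Hunk 2: at line 1 remove [wuls,oam] add [axre] -> 9 lines: tunjw axre ggoqw giee ijwhf zdnv qlh hec toivl
Hunk 3: at line 3 remove [giee,ijwhf] add [kmwrh] -> 8 lines: tunjw axre ggoqw kmwrh zdnv qlh hec toivl
Hunk 4: at line 5 remove [qlh] add [pdjvu,dvyf,tsy] -> 10 lines: tunjw axre ggoqw kmwrh zdnv pdjvu dvyf tsy hec toivl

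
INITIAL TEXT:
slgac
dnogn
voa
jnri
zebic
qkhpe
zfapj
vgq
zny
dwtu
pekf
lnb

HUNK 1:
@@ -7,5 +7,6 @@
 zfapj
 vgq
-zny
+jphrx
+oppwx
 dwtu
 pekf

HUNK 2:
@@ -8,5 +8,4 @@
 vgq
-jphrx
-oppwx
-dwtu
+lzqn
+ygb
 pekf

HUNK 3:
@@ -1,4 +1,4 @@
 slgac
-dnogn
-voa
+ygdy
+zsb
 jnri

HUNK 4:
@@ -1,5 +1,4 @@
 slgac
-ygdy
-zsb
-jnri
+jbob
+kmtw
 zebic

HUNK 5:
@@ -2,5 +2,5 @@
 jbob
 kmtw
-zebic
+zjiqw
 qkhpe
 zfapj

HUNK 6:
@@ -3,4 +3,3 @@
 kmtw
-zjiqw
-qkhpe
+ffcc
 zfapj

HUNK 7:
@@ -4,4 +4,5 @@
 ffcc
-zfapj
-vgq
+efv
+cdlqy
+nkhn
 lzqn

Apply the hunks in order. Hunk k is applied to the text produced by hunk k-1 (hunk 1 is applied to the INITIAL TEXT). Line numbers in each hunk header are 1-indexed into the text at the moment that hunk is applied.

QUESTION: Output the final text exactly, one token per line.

Hunk 1: at line 7 remove [zny] add [jphrx,oppwx] -> 13 lines: slgac dnogn voa jnri zebic qkhpe zfapj vgq jphrx oppwx dwtu pekf lnb
Hunk 2: at line 8 remove [jphrx,oppwx,dwtu] add [lzqn,ygb] -> 12 lines: slgac dnogn voa jnri zebic qkhpe zfapj vgq lzqn ygb pekf lnb
Hunk 3: at line 1 remove [dnogn,voa] add [ygdy,zsb] -> 12 lines: slgac ygdy zsb jnri zebic qkhpe zfapj vgq lzqn ygb pekf lnb
Hunk 4: at line 1 remove [ygdy,zsb,jnri] add [jbob,kmtw] -> 11 lines: slgac jbob kmtw zebic qkhpe zfapj vgq lzqn ygb pekf lnb
Hunk 5: at line 2 remove [zebic] add [zjiqw] -> 11 lines: slgac jbob kmtw zjiqw qkhpe zfapj vgq lzqn ygb pekf lnb
Hunk 6: at line 3 remove [zjiqw,qkhpe] add [ffcc] -> 10 lines: slgac jbob kmtw ffcc zfapj vgq lzqn ygb pekf lnb
Hunk 7: at line 4 remove [zfapj,vgq] add [efv,cdlqy,nkhn] -> 11 lines: slgac jbob kmtw ffcc efv cdlqy nkhn lzqn ygb pekf lnb

Answer: slgac
jbob
kmtw
ffcc
efv
cdlqy
nkhn
lzqn
ygb
pekf
lnb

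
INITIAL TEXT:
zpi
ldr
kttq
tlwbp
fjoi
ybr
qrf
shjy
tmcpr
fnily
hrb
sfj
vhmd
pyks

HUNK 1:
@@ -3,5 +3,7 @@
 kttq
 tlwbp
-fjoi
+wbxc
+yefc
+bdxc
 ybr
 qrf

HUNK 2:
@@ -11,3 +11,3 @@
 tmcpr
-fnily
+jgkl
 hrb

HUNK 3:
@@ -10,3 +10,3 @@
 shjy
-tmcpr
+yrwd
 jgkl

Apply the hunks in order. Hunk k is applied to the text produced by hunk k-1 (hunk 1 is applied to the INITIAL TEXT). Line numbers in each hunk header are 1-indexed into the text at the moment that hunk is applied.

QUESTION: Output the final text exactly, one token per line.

Answer: zpi
ldr
kttq
tlwbp
wbxc
yefc
bdxc
ybr
qrf
shjy
yrwd
jgkl
hrb
sfj
vhmd
pyks

Derivation:
Hunk 1: at line 3 remove [fjoi] add [wbxc,yefc,bdxc] -> 16 lines: zpi ldr kttq tlwbp wbxc yefc bdxc ybr qrf shjy tmcpr fnily hrb sfj vhmd pyks
Hunk 2: at line 11 remove [fnily] add [jgkl] -> 16 lines: zpi ldr kttq tlwbp wbxc yefc bdxc ybr qrf shjy tmcpr jgkl hrb sfj vhmd pyks
Hunk 3: at line 10 remove [tmcpr] add [yrwd] -> 16 lines: zpi ldr kttq tlwbp wbxc yefc bdxc ybr qrf shjy yrwd jgkl hrb sfj vhmd pyks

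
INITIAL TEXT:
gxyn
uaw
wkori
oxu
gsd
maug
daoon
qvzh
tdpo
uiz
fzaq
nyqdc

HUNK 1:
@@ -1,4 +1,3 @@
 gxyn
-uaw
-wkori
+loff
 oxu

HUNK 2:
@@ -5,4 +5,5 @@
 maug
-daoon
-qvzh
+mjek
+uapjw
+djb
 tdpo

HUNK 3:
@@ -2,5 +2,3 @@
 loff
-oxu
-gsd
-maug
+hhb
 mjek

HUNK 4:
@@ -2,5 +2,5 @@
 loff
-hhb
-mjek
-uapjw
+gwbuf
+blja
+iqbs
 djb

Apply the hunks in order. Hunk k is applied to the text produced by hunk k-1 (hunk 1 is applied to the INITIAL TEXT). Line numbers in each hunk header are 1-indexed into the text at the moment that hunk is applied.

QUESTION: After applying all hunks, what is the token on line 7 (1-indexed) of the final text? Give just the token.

Answer: tdpo

Derivation:
Hunk 1: at line 1 remove [uaw,wkori] add [loff] -> 11 lines: gxyn loff oxu gsd maug daoon qvzh tdpo uiz fzaq nyqdc
Hunk 2: at line 5 remove [daoon,qvzh] add [mjek,uapjw,djb] -> 12 lines: gxyn loff oxu gsd maug mjek uapjw djb tdpo uiz fzaq nyqdc
Hunk 3: at line 2 remove [oxu,gsd,maug] add [hhb] -> 10 lines: gxyn loff hhb mjek uapjw djb tdpo uiz fzaq nyqdc
Hunk 4: at line 2 remove [hhb,mjek,uapjw] add [gwbuf,blja,iqbs] -> 10 lines: gxyn loff gwbuf blja iqbs djb tdpo uiz fzaq nyqdc
Final line 7: tdpo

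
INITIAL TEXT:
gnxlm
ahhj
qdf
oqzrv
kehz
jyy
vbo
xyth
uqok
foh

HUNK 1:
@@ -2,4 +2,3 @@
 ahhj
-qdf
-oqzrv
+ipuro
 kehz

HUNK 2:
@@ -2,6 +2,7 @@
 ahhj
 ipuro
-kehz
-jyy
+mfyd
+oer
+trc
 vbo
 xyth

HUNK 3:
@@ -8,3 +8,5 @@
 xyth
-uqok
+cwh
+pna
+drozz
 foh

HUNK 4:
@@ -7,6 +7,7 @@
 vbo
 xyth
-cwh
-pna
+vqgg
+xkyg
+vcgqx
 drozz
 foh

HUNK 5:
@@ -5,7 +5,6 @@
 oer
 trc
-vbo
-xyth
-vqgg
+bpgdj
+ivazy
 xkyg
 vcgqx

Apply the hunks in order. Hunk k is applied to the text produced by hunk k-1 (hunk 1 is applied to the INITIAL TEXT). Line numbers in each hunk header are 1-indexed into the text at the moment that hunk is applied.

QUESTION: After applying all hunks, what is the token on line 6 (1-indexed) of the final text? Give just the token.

Answer: trc

Derivation:
Hunk 1: at line 2 remove [qdf,oqzrv] add [ipuro] -> 9 lines: gnxlm ahhj ipuro kehz jyy vbo xyth uqok foh
Hunk 2: at line 2 remove [kehz,jyy] add [mfyd,oer,trc] -> 10 lines: gnxlm ahhj ipuro mfyd oer trc vbo xyth uqok foh
Hunk 3: at line 8 remove [uqok] add [cwh,pna,drozz] -> 12 lines: gnxlm ahhj ipuro mfyd oer trc vbo xyth cwh pna drozz foh
Hunk 4: at line 7 remove [cwh,pna] add [vqgg,xkyg,vcgqx] -> 13 lines: gnxlm ahhj ipuro mfyd oer trc vbo xyth vqgg xkyg vcgqx drozz foh
Hunk 5: at line 5 remove [vbo,xyth,vqgg] add [bpgdj,ivazy] -> 12 lines: gnxlm ahhj ipuro mfyd oer trc bpgdj ivazy xkyg vcgqx drozz foh
Final line 6: trc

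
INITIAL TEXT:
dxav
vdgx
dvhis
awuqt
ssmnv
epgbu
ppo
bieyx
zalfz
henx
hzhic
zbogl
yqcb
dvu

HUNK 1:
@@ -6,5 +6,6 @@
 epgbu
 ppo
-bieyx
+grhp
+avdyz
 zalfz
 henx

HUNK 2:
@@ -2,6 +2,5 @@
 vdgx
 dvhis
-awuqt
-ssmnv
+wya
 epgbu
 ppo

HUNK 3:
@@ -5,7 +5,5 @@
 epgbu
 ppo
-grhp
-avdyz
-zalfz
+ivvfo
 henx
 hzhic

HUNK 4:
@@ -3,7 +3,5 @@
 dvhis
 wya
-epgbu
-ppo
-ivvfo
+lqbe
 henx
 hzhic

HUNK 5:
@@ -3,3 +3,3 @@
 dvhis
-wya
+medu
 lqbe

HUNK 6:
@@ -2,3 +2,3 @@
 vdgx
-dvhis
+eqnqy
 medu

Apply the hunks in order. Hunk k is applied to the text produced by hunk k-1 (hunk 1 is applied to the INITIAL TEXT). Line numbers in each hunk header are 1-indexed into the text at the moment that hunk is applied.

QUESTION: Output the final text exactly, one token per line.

Answer: dxav
vdgx
eqnqy
medu
lqbe
henx
hzhic
zbogl
yqcb
dvu

Derivation:
Hunk 1: at line 6 remove [bieyx] add [grhp,avdyz] -> 15 lines: dxav vdgx dvhis awuqt ssmnv epgbu ppo grhp avdyz zalfz henx hzhic zbogl yqcb dvu
Hunk 2: at line 2 remove [awuqt,ssmnv] add [wya] -> 14 lines: dxav vdgx dvhis wya epgbu ppo grhp avdyz zalfz henx hzhic zbogl yqcb dvu
Hunk 3: at line 5 remove [grhp,avdyz,zalfz] add [ivvfo] -> 12 lines: dxav vdgx dvhis wya epgbu ppo ivvfo henx hzhic zbogl yqcb dvu
Hunk 4: at line 3 remove [epgbu,ppo,ivvfo] add [lqbe] -> 10 lines: dxav vdgx dvhis wya lqbe henx hzhic zbogl yqcb dvu
Hunk 5: at line 3 remove [wya] add [medu] -> 10 lines: dxav vdgx dvhis medu lqbe henx hzhic zbogl yqcb dvu
Hunk 6: at line 2 remove [dvhis] add [eqnqy] -> 10 lines: dxav vdgx eqnqy medu lqbe henx hzhic zbogl yqcb dvu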